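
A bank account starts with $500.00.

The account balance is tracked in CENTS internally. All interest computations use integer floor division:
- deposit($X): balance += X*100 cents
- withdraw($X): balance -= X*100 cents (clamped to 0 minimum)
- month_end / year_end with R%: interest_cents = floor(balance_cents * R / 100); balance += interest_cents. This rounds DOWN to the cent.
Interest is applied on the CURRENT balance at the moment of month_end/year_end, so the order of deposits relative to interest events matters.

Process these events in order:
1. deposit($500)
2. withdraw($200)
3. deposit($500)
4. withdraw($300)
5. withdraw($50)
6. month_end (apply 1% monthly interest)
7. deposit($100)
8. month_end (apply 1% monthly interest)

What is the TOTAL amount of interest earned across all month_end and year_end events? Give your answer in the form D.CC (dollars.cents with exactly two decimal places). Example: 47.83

After 1 (deposit($500)): balance=$1000.00 total_interest=$0.00
After 2 (withdraw($200)): balance=$800.00 total_interest=$0.00
After 3 (deposit($500)): balance=$1300.00 total_interest=$0.00
After 4 (withdraw($300)): balance=$1000.00 total_interest=$0.00
After 5 (withdraw($50)): balance=$950.00 total_interest=$0.00
After 6 (month_end (apply 1% monthly interest)): balance=$959.50 total_interest=$9.50
After 7 (deposit($100)): balance=$1059.50 total_interest=$9.50
After 8 (month_end (apply 1% monthly interest)): balance=$1070.09 total_interest=$20.09

Answer: 20.09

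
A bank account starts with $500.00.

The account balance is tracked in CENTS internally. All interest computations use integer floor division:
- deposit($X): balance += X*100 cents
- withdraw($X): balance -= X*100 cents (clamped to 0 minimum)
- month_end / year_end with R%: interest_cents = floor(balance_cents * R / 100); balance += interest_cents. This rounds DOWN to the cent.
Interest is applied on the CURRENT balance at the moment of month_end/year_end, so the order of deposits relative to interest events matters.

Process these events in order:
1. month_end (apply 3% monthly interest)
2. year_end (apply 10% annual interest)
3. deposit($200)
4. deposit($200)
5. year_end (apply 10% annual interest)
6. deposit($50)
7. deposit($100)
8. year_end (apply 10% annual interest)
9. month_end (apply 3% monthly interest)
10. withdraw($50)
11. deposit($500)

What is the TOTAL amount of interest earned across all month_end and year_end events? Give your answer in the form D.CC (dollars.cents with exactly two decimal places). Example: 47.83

After 1 (month_end (apply 3% monthly interest)): balance=$515.00 total_interest=$15.00
After 2 (year_end (apply 10% annual interest)): balance=$566.50 total_interest=$66.50
After 3 (deposit($200)): balance=$766.50 total_interest=$66.50
After 4 (deposit($200)): balance=$966.50 total_interest=$66.50
After 5 (year_end (apply 10% annual interest)): balance=$1063.15 total_interest=$163.15
After 6 (deposit($50)): balance=$1113.15 total_interest=$163.15
After 7 (deposit($100)): balance=$1213.15 total_interest=$163.15
After 8 (year_end (apply 10% annual interest)): balance=$1334.46 total_interest=$284.46
After 9 (month_end (apply 3% monthly interest)): balance=$1374.49 total_interest=$324.49
After 10 (withdraw($50)): balance=$1324.49 total_interest=$324.49
After 11 (deposit($500)): balance=$1824.49 total_interest=$324.49

Answer: 324.49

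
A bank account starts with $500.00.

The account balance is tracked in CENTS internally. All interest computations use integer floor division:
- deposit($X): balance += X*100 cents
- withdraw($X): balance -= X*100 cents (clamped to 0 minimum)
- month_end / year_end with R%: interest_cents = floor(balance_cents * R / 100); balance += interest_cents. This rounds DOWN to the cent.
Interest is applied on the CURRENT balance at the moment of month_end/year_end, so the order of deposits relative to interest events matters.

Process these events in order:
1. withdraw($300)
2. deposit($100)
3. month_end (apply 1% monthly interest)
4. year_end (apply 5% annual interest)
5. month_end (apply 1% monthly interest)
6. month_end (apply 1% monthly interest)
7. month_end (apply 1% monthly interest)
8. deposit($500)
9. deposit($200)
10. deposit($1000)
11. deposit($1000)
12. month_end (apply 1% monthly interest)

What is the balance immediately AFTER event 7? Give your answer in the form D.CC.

Answer: 327.78

Derivation:
After 1 (withdraw($300)): balance=$200.00 total_interest=$0.00
After 2 (deposit($100)): balance=$300.00 total_interest=$0.00
After 3 (month_end (apply 1% monthly interest)): balance=$303.00 total_interest=$3.00
After 4 (year_end (apply 5% annual interest)): balance=$318.15 total_interest=$18.15
After 5 (month_end (apply 1% monthly interest)): balance=$321.33 total_interest=$21.33
After 6 (month_end (apply 1% monthly interest)): balance=$324.54 total_interest=$24.54
After 7 (month_end (apply 1% monthly interest)): balance=$327.78 total_interest=$27.78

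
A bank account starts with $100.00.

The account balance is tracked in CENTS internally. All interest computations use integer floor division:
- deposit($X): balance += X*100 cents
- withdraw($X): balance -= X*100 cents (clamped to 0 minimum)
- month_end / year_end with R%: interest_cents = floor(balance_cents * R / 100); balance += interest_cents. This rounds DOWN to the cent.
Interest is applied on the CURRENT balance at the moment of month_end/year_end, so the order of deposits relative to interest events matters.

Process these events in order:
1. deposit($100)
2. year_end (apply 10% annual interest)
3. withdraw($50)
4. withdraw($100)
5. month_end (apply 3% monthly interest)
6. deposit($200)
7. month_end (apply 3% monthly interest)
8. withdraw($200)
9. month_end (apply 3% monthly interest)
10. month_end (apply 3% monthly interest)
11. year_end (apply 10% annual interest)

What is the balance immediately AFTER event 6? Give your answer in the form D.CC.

Answer: 272.10

Derivation:
After 1 (deposit($100)): balance=$200.00 total_interest=$0.00
After 2 (year_end (apply 10% annual interest)): balance=$220.00 total_interest=$20.00
After 3 (withdraw($50)): balance=$170.00 total_interest=$20.00
After 4 (withdraw($100)): balance=$70.00 total_interest=$20.00
After 5 (month_end (apply 3% monthly interest)): balance=$72.10 total_interest=$22.10
After 6 (deposit($200)): balance=$272.10 total_interest=$22.10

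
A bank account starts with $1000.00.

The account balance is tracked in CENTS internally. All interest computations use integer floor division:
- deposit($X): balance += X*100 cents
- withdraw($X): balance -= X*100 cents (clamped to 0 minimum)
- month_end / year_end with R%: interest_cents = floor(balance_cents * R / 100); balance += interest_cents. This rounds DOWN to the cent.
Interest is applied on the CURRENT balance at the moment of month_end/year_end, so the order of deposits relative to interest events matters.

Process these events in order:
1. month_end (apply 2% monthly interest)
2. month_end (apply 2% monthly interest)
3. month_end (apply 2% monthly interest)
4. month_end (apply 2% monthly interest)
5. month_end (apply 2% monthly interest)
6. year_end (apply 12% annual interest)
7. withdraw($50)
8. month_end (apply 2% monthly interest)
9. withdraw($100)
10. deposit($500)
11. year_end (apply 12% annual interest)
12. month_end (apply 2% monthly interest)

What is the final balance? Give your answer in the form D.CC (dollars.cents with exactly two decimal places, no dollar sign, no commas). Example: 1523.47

After 1 (month_end (apply 2% monthly interest)): balance=$1020.00 total_interest=$20.00
After 2 (month_end (apply 2% monthly interest)): balance=$1040.40 total_interest=$40.40
After 3 (month_end (apply 2% monthly interest)): balance=$1061.20 total_interest=$61.20
After 4 (month_end (apply 2% monthly interest)): balance=$1082.42 total_interest=$82.42
After 5 (month_end (apply 2% monthly interest)): balance=$1104.06 total_interest=$104.06
After 6 (year_end (apply 12% annual interest)): balance=$1236.54 total_interest=$236.54
After 7 (withdraw($50)): balance=$1186.54 total_interest=$236.54
After 8 (month_end (apply 2% monthly interest)): balance=$1210.27 total_interest=$260.27
After 9 (withdraw($100)): balance=$1110.27 total_interest=$260.27
After 10 (deposit($500)): balance=$1610.27 total_interest=$260.27
After 11 (year_end (apply 12% annual interest)): balance=$1803.50 total_interest=$453.50
After 12 (month_end (apply 2% monthly interest)): balance=$1839.57 total_interest=$489.57

Answer: 1839.57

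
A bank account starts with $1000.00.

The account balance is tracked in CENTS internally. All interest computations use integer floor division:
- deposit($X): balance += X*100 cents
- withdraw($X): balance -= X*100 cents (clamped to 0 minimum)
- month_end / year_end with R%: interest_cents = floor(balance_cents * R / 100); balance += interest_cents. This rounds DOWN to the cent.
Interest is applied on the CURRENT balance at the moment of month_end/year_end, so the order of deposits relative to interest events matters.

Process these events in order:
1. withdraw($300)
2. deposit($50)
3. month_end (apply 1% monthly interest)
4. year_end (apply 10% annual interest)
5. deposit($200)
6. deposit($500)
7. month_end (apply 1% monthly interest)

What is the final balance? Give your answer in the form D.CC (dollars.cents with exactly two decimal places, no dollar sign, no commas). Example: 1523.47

After 1 (withdraw($300)): balance=$700.00 total_interest=$0.00
After 2 (deposit($50)): balance=$750.00 total_interest=$0.00
After 3 (month_end (apply 1% monthly interest)): balance=$757.50 total_interest=$7.50
After 4 (year_end (apply 10% annual interest)): balance=$833.25 total_interest=$83.25
After 5 (deposit($200)): balance=$1033.25 total_interest=$83.25
After 6 (deposit($500)): balance=$1533.25 total_interest=$83.25
After 7 (month_end (apply 1% monthly interest)): balance=$1548.58 total_interest=$98.58

Answer: 1548.58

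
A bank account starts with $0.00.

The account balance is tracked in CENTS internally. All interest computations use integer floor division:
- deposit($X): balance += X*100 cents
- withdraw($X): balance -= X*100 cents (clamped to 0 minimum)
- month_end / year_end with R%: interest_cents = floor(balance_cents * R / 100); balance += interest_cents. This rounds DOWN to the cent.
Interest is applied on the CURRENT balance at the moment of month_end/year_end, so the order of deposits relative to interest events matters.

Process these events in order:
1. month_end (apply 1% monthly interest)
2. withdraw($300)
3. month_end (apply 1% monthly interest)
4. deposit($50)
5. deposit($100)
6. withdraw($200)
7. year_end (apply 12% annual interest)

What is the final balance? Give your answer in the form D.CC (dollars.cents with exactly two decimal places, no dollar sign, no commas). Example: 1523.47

After 1 (month_end (apply 1% monthly interest)): balance=$0.00 total_interest=$0.00
After 2 (withdraw($300)): balance=$0.00 total_interest=$0.00
After 3 (month_end (apply 1% monthly interest)): balance=$0.00 total_interest=$0.00
After 4 (deposit($50)): balance=$50.00 total_interest=$0.00
After 5 (deposit($100)): balance=$150.00 total_interest=$0.00
After 6 (withdraw($200)): balance=$0.00 total_interest=$0.00
After 7 (year_end (apply 12% annual interest)): balance=$0.00 total_interest=$0.00

Answer: 0.00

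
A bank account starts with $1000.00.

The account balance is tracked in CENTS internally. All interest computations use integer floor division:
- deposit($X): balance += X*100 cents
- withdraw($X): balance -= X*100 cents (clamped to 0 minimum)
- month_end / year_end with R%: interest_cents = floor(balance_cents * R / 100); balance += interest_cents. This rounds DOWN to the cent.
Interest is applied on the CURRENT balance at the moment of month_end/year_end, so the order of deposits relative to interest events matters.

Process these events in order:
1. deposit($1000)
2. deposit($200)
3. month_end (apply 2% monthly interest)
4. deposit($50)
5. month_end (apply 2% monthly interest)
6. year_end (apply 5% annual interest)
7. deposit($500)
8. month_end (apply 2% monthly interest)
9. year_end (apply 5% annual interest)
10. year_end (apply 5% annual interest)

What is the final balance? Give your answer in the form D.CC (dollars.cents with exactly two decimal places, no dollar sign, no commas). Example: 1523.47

Answer: 3325.14

Derivation:
After 1 (deposit($1000)): balance=$2000.00 total_interest=$0.00
After 2 (deposit($200)): balance=$2200.00 total_interest=$0.00
After 3 (month_end (apply 2% monthly interest)): balance=$2244.00 total_interest=$44.00
After 4 (deposit($50)): balance=$2294.00 total_interest=$44.00
After 5 (month_end (apply 2% monthly interest)): balance=$2339.88 total_interest=$89.88
After 6 (year_end (apply 5% annual interest)): balance=$2456.87 total_interest=$206.87
After 7 (deposit($500)): balance=$2956.87 total_interest=$206.87
After 8 (month_end (apply 2% monthly interest)): balance=$3016.00 total_interest=$266.00
After 9 (year_end (apply 5% annual interest)): balance=$3166.80 total_interest=$416.80
After 10 (year_end (apply 5% annual interest)): balance=$3325.14 total_interest=$575.14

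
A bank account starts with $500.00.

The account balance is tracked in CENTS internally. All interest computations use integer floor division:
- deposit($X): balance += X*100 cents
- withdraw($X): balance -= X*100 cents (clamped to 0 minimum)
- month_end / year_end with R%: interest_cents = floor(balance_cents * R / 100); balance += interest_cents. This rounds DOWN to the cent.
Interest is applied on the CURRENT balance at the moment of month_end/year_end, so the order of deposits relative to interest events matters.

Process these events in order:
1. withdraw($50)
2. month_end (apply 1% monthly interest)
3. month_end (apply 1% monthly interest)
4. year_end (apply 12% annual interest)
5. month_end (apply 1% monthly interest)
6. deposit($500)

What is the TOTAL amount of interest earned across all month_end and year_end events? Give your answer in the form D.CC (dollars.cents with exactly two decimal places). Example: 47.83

After 1 (withdraw($50)): balance=$450.00 total_interest=$0.00
After 2 (month_end (apply 1% monthly interest)): balance=$454.50 total_interest=$4.50
After 3 (month_end (apply 1% monthly interest)): balance=$459.04 total_interest=$9.04
After 4 (year_end (apply 12% annual interest)): balance=$514.12 total_interest=$64.12
After 5 (month_end (apply 1% monthly interest)): balance=$519.26 total_interest=$69.26
After 6 (deposit($500)): balance=$1019.26 total_interest=$69.26

Answer: 69.26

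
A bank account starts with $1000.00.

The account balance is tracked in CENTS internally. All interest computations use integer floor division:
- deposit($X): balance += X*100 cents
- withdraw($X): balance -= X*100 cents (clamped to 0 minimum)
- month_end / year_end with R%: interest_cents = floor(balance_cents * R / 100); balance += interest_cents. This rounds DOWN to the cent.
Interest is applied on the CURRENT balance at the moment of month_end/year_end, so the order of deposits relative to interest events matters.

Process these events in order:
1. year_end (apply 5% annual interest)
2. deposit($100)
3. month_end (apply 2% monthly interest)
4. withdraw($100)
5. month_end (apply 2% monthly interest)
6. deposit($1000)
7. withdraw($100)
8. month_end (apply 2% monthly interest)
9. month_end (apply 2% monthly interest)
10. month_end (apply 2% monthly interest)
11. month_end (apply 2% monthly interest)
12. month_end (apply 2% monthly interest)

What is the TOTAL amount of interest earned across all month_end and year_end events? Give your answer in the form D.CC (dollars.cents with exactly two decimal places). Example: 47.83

After 1 (year_end (apply 5% annual interest)): balance=$1050.00 total_interest=$50.00
After 2 (deposit($100)): balance=$1150.00 total_interest=$50.00
After 3 (month_end (apply 2% monthly interest)): balance=$1173.00 total_interest=$73.00
After 4 (withdraw($100)): balance=$1073.00 total_interest=$73.00
After 5 (month_end (apply 2% monthly interest)): balance=$1094.46 total_interest=$94.46
After 6 (deposit($1000)): balance=$2094.46 total_interest=$94.46
After 7 (withdraw($100)): balance=$1994.46 total_interest=$94.46
After 8 (month_end (apply 2% monthly interest)): balance=$2034.34 total_interest=$134.34
After 9 (month_end (apply 2% monthly interest)): balance=$2075.02 total_interest=$175.02
After 10 (month_end (apply 2% monthly interest)): balance=$2116.52 total_interest=$216.52
After 11 (month_end (apply 2% monthly interest)): balance=$2158.85 total_interest=$258.85
After 12 (month_end (apply 2% monthly interest)): balance=$2202.02 total_interest=$302.02

Answer: 302.02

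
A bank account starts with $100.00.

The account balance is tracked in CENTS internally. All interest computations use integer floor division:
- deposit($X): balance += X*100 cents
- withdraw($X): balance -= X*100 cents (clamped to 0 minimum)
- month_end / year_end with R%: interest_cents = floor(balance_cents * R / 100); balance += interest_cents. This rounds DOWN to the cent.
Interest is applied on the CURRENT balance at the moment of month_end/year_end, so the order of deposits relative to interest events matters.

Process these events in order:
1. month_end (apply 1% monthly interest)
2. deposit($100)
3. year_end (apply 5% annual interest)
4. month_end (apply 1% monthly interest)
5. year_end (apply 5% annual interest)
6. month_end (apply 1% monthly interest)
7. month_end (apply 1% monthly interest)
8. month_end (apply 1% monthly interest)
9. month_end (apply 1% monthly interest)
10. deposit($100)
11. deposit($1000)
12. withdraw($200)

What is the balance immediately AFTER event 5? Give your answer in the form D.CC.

After 1 (month_end (apply 1% monthly interest)): balance=$101.00 total_interest=$1.00
After 2 (deposit($100)): balance=$201.00 total_interest=$1.00
After 3 (year_end (apply 5% annual interest)): balance=$211.05 total_interest=$11.05
After 4 (month_end (apply 1% monthly interest)): balance=$213.16 total_interest=$13.16
After 5 (year_end (apply 5% annual interest)): balance=$223.81 total_interest=$23.81

Answer: 223.81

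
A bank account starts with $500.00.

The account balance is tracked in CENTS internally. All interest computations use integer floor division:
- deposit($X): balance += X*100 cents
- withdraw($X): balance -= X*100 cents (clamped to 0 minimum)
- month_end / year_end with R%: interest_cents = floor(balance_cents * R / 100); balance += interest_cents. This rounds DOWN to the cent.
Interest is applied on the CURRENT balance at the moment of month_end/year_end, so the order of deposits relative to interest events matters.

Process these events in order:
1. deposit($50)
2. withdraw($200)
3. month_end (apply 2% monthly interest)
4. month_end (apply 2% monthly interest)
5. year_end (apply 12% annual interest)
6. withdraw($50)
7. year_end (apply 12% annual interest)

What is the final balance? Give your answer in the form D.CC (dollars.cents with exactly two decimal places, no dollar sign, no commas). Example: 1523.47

Answer: 400.76

Derivation:
After 1 (deposit($50)): balance=$550.00 total_interest=$0.00
After 2 (withdraw($200)): balance=$350.00 total_interest=$0.00
After 3 (month_end (apply 2% monthly interest)): balance=$357.00 total_interest=$7.00
After 4 (month_end (apply 2% monthly interest)): balance=$364.14 total_interest=$14.14
After 5 (year_end (apply 12% annual interest)): balance=$407.83 total_interest=$57.83
After 6 (withdraw($50)): balance=$357.83 total_interest=$57.83
After 7 (year_end (apply 12% annual interest)): balance=$400.76 total_interest=$100.76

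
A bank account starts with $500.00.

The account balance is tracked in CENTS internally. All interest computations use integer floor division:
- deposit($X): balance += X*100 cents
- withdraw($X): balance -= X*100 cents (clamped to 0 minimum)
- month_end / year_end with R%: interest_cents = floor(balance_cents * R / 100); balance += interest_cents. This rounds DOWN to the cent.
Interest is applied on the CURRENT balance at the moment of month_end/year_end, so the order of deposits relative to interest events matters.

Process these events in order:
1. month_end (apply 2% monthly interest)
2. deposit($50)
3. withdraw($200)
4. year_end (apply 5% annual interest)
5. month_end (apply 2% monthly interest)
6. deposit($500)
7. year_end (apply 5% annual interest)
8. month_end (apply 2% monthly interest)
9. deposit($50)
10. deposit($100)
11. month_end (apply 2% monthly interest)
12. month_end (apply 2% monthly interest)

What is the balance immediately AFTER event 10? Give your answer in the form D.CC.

Answer: 1098.42

Derivation:
After 1 (month_end (apply 2% monthly interest)): balance=$510.00 total_interest=$10.00
After 2 (deposit($50)): balance=$560.00 total_interest=$10.00
After 3 (withdraw($200)): balance=$360.00 total_interest=$10.00
After 4 (year_end (apply 5% annual interest)): balance=$378.00 total_interest=$28.00
After 5 (month_end (apply 2% monthly interest)): balance=$385.56 total_interest=$35.56
After 6 (deposit($500)): balance=$885.56 total_interest=$35.56
After 7 (year_end (apply 5% annual interest)): balance=$929.83 total_interest=$79.83
After 8 (month_end (apply 2% monthly interest)): balance=$948.42 total_interest=$98.42
After 9 (deposit($50)): balance=$998.42 total_interest=$98.42
After 10 (deposit($100)): balance=$1098.42 total_interest=$98.42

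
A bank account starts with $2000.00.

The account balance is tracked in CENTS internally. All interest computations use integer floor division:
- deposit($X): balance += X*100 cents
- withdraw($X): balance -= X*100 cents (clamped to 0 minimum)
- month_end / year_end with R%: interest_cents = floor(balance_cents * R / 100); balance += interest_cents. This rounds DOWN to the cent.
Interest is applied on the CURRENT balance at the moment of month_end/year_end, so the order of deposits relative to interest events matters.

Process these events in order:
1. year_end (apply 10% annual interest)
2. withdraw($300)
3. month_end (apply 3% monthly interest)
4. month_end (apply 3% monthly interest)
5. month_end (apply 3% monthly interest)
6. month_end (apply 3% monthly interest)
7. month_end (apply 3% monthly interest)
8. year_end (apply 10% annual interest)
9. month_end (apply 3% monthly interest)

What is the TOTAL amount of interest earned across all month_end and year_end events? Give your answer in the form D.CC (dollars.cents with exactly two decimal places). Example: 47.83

After 1 (year_end (apply 10% annual interest)): balance=$2200.00 total_interest=$200.00
After 2 (withdraw($300)): balance=$1900.00 total_interest=$200.00
After 3 (month_end (apply 3% monthly interest)): balance=$1957.00 total_interest=$257.00
After 4 (month_end (apply 3% monthly interest)): balance=$2015.71 total_interest=$315.71
After 5 (month_end (apply 3% monthly interest)): balance=$2076.18 total_interest=$376.18
After 6 (month_end (apply 3% monthly interest)): balance=$2138.46 total_interest=$438.46
After 7 (month_end (apply 3% monthly interest)): balance=$2202.61 total_interest=$502.61
After 8 (year_end (apply 10% annual interest)): balance=$2422.87 total_interest=$722.87
After 9 (month_end (apply 3% monthly interest)): balance=$2495.55 total_interest=$795.55

Answer: 795.55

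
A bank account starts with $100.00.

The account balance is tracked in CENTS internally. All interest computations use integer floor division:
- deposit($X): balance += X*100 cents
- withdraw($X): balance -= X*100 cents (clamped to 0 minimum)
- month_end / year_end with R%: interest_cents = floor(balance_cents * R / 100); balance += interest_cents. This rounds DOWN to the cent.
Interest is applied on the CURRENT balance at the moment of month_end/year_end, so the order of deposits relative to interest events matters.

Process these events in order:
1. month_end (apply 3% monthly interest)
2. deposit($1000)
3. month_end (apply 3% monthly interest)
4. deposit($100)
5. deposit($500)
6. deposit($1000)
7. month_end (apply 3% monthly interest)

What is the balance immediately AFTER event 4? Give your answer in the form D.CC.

Answer: 1236.09

Derivation:
After 1 (month_end (apply 3% monthly interest)): balance=$103.00 total_interest=$3.00
After 2 (deposit($1000)): balance=$1103.00 total_interest=$3.00
After 3 (month_end (apply 3% monthly interest)): balance=$1136.09 total_interest=$36.09
After 4 (deposit($100)): balance=$1236.09 total_interest=$36.09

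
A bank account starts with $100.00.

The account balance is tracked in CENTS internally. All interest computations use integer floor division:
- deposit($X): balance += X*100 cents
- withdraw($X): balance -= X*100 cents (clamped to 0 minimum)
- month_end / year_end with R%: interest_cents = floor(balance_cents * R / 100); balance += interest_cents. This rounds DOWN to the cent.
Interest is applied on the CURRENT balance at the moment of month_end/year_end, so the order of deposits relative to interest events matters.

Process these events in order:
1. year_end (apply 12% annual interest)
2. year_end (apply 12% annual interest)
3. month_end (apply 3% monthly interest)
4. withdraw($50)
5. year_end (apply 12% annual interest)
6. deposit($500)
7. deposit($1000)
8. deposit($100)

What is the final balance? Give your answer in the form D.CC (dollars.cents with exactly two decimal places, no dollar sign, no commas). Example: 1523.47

Answer: 1688.70

Derivation:
After 1 (year_end (apply 12% annual interest)): balance=$112.00 total_interest=$12.00
After 2 (year_end (apply 12% annual interest)): balance=$125.44 total_interest=$25.44
After 3 (month_end (apply 3% monthly interest)): balance=$129.20 total_interest=$29.20
After 4 (withdraw($50)): balance=$79.20 total_interest=$29.20
After 5 (year_end (apply 12% annual interest)): balance=$88.70 total_interest=$38.70
After 6 (deposit($500)): balance=$588.70 total_interest=$38.70
After 7 (deposit($1000)): balance=$1588.70 total_interest=$38.70
After 8 (deposit($100)): balance=$1688.70 total_interest=$38.70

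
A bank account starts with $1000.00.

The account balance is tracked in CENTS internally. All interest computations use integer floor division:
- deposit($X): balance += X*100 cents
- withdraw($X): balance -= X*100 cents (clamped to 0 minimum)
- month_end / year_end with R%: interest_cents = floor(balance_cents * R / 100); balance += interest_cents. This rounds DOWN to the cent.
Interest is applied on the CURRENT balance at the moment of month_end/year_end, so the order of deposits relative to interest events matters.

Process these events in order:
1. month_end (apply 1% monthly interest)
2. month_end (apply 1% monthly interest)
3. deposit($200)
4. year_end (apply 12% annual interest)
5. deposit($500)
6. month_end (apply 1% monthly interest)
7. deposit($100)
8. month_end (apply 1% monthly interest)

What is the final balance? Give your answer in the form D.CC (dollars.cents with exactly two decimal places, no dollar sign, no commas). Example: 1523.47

After 1 (month_end (apply 1% monthly interest)): balance=$1010.00 total_interest=$10.00
After 2 (month_end (apply 1% monthly interest)): balance=$1020.10 total_interest=$20.10
After 3 (deposit($200)): balance=$1220.10 total_interest=$20.10
After 4 (year_end (apply 12% annual interest)): balance=$1366.51 total_interest=$166.51
After 5 (deposit($500)): balance=$1866.51 total_interest=$166.51
After 6 (month_end (apply 1% monthly interest)): balance=$1885.17 total_interest=$185.17
After 7 (deposit($100)): balance=$1985.17 total_interest=$185.17
After 8 (month_end (apply 1% monthly interest)): balance=$2005.02 total_interest=$205.02

Answer: 2005.02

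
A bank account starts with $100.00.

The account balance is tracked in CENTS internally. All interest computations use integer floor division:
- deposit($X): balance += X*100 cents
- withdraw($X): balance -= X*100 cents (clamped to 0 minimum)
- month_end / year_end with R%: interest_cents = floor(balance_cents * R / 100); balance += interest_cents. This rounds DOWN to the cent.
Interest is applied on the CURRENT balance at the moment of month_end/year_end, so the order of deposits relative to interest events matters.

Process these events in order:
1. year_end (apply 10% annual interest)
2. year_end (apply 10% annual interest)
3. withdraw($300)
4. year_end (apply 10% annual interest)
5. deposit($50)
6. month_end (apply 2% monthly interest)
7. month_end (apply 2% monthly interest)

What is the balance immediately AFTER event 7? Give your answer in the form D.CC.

Answer: 52.02

Derivation:
After 1 (year_end (apply 10% annual interest)): balance=$110.00 total_interest=$10.00
After 2 (year_end (apply 10% annual interest)): balance=$121.00 total_interest=$21.00
After 3 (withdraw($300)): balance=$0.00 total_interest=$21.00
After 4 (year_end (apply 10% annual interest)): balance=$0.00 total_interest=$21.00
After 5 (deposit($50)): balance=$50.00 total_interest=$21.00
After 6 (month_end (apply 2% monthly interest)): balance=$51.00 total_interest=$22.00
After 7 (month_end (apply 2% monthly interest)): balance=$52.02 total_interest=$23.02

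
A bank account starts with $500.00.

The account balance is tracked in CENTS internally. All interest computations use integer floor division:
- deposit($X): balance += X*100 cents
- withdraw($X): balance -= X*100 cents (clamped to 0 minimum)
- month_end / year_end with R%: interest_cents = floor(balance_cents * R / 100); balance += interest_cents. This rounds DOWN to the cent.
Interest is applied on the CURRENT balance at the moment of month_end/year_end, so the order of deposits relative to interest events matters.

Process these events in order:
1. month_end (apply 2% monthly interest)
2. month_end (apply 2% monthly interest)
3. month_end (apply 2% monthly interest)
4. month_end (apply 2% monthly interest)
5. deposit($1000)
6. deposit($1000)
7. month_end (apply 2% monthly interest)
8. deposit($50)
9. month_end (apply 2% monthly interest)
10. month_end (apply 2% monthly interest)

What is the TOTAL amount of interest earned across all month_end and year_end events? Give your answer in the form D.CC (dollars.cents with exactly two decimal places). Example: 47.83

Answer: 198.76

Derivation:
After 1 (month_end (apply 2% monthly interest)): balance=$510.00 total_interest=$10.00
After 2 (month_end (apply 2% monthly interest)): balance=$520.20 total_interest=$20.20
After 3 (month_end (apply 2% monthly interest)): balance=$530.60 total_interest=$30.60
After 4 (month_end (apply 2% monthly interest)): balance=$541.21 total_interest=$41.21
After 5 (deposit($1000)): balance=$1541.21 total_interest=$41.21
After 6 (deposit($1000)): balance=$2541.21 total_interest=$41.21
After 7 (month_end (apply 2% monthly interest)): balance=$2592.03 total_interest=$92.03
After 8 (deposit($50)): balance=$2642.03 total_interest=$92.03
After 9 (month_end (apply 2% monthly interest)): balance=$2694.87 total_interest=$144.87
After 10 (month_end (apply 2% monthly interest)): balance=$2748.76 total_interest=$198.76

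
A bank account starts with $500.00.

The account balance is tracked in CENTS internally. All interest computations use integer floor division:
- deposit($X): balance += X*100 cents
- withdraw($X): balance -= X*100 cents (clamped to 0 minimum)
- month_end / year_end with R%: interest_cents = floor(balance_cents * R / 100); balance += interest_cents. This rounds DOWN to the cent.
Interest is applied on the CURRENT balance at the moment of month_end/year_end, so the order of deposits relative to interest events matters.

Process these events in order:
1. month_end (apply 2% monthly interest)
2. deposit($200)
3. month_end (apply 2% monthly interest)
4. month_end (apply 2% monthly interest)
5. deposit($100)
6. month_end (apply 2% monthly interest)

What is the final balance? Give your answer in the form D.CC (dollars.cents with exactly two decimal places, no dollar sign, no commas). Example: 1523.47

Answer: 855.45

Derivation:
After 1 (month_end (apply 2% monthly interest)): balance=$510.00 total_interest=$10.00
After 2 (deposit($200)): balance=$710.00 total_interest=$10.00
After 3 (month_end (apply 2% monthly interest)): balance=$724.20 total_interest=$24.20
After 4 (month_end (apply 2% monthly interest)): balance=$738.68 total_interest=$38.68
After 5 (deposit($100)): balance=$838.68 total_interest=$38.68
After 6 (month_end (apply 2% monthly interest)): balance=$855.45 total_interest=$55.45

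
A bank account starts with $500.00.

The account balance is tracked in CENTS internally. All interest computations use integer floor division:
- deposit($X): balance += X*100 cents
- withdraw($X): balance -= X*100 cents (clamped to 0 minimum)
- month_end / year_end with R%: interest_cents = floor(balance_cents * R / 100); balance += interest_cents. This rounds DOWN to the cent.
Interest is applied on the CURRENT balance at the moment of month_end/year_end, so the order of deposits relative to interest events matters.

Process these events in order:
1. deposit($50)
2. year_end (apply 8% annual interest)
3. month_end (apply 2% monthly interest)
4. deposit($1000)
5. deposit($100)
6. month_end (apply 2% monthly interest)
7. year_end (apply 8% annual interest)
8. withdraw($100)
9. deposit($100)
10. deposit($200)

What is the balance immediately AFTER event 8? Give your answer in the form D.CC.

After 1 (deposit($50)): balance=$550.00 total_interest=$0.00
After 2 (year_end (apply 8% annual interest)): balance=$594.00 total_interest=$44.00
After 3 (month_end (apply 2% monthly interest)): balance=$605.88 total_interest=$55.88
After 4 (deposit($1000)): balance=$1605.88 total_interest=$55.88
After 5 (deposit($100)): balance=$1705.88 total_interest=$55.88
After 6 (month_end (apply 2% monthly interest)): balance=$1739.99 total_interest=$89.99
After 7 (year_end (apply 8% annual interest)): balance=$1879.18 total_interest=$229.18
After 8 (withdraw($100)): balance=$1779.18 total_interest=$229.18

Answer: 1779.18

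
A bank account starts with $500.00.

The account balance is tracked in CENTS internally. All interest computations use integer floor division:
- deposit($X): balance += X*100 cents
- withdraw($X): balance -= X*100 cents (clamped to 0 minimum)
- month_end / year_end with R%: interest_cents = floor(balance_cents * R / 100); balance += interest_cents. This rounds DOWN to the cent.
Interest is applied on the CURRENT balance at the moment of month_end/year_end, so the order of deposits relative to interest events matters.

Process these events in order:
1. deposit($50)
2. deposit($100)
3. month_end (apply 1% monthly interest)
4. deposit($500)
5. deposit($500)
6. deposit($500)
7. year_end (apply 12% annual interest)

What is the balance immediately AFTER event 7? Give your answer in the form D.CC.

Answer: 2415.28

Derivation:
After 1 (deposit($50)): balance=$550.00 total_interest=$0.00
After 2 (deposit($100)): balance=$650.00 total_interest=$0.00
After 3 (month_end (apply 1% monthly interest)): balance=$656.50 total_interest=$6.50
After 4 (deposit($500)): balance=$1156.50 total_interest=$6.50
After 5 (deposit($500)): balance=$1656.50 total_interest=$6.50
After 6 (deposit($500)): balance=$2156.50 total_interest=$6.50
After 7 (year_end (apply 12% annual interest)): balance=$2415.28 total_interest=$265.28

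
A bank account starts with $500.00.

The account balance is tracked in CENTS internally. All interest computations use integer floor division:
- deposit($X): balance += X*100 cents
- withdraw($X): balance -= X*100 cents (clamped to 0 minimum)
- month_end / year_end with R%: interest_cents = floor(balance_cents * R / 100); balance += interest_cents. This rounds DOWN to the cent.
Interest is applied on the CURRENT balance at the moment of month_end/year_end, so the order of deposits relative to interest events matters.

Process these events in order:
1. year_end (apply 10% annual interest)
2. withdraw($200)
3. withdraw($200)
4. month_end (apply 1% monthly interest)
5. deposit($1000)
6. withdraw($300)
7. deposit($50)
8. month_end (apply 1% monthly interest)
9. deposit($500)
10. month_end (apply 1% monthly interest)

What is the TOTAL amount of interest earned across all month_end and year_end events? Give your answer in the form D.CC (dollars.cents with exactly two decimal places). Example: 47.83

After 1 (year_end (apply 10% annual interest)): balance=$550.00 total_interest=$50.00
After 2 (withdraw($200)): balance=$350.00 total_interest=$50.00
After 3 (withdraw($200)): balance=$150.00 total_interest=$50.00
After 4 (month_end (apply 1% monthly interest)): balance=$151.50 total_interest=$51.50
After 5 (deposit($1000)): balance=$1151.50 total_interest=$51.50
After 6 (withdraw($300)): balance=$851.50 total_interest=$51.50
After 7 (deposit($50)): balance=$901.50 total_interest=$51.50
After 8 (month_end (apply 1% monthly interest)): balance=$910.51 total_interest=$60.51
After 9 (deposit($500)): balance=$1410.51 total_interest=$60.51
After 10 (month_end (apply 1% monthly interest)): balance=$1424.61 total_interest=$74.61

Answer: 74.61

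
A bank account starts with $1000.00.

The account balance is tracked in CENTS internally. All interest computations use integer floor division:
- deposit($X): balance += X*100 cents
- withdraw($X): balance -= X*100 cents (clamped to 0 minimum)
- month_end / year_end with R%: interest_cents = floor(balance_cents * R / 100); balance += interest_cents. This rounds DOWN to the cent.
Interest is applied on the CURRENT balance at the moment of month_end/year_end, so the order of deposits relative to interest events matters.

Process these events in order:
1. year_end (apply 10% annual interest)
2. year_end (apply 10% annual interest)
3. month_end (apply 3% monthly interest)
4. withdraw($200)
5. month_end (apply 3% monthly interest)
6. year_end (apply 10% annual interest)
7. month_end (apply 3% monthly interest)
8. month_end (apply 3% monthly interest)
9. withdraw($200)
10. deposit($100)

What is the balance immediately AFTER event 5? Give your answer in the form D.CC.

After 1 (year_end (apply 10% annual interest)): balance=$1100.00 total_interest=$100.00
After 2 (year_end (apply 10% annual interest)): balance=$1210.00 total_interest=$210.00
After 3 (month_end (apply 3% monthly interest)): balance=$1246.30 total_interest=$246.30
After 4 (withdraw($200)): balance=$1046.30 total_interest=$246.30
After 5 (month_end (apply 3% monthly interest)): balance=$1077.68 total_interest=$277.68

Answer: 1077.68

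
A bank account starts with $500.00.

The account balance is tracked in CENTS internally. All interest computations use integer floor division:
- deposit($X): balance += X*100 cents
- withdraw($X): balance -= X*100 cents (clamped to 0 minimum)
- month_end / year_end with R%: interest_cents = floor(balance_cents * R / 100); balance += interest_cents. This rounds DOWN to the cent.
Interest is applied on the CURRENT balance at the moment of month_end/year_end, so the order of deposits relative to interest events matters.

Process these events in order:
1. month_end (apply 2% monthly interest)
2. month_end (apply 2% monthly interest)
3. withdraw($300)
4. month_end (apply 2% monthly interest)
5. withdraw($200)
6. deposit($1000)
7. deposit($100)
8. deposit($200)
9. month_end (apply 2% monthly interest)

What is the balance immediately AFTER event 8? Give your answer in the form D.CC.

Answer: 1324.60

Derivation:
After 1 (month_end (apply 2% monthly interest)): balance=$510.00 total_interest=$10.00
After 2 (month_end (apply 2% monthly interest)): balance=$520.20 total_interest=$20.20
After 3 (withdraw($300)): balance=$220.20 total_interest=$20.20
After 4 (month_end (apply 2% monthly interest)): balance=$224.60 total_interest=$24.60
After 5 (withdraw($200)): balance=$24.60 total_interest=$24.60
After 6 (deposit($1000)): balance=$1024.60 total_interest=$24.60
After 7 (deposit($100)): balance=$1124.60 total_interest=$24.60
After 8 (deposit($200)): balance=$1324.60 total_interest=$24.60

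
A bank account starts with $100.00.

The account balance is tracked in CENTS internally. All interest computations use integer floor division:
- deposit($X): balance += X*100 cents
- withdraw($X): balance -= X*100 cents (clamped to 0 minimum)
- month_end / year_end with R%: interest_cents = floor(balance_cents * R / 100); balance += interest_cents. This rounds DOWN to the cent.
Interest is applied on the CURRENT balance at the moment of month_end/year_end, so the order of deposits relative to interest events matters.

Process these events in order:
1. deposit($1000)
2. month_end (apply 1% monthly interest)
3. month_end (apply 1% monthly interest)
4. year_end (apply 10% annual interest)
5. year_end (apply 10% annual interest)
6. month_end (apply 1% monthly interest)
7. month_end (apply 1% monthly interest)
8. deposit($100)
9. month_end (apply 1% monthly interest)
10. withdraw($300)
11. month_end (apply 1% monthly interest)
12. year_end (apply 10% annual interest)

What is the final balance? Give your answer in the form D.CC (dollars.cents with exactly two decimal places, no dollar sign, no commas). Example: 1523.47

After 1 (deposit($1000)): balance=$1100.00 total_interest=$0.00
After 2 (month_end (apply 1% monthly interest)): balance=$1111.00 total_interest=$11.00
After 3 (month_end (apply 1% monthly interest)): balance=$1122.11 total_interest=$22.11
After 4 (year_end (apply 10% annual interest)): balance=$1234.32 total_interest=$134.32
After 5 (year_end (apply 10% annual interest)): balance=$1357.75 total_interest=$257.75
After 6 (month_end (apply 1% monthly interest)): balance=$1371.32 total_interest=$271.32
After 7 (month_end (apply 1% monthly interest)): balance=$1385.03 total_interest=$285.03
After 8 (deposit($100)): balance=$1485.03 total_interest=$285.03
After 9 (month_end (apply 1% monthly interest)): balance=$1499.88 total_interest=$299.88
After 10 (withdraw($300)): balance=$1199.88 total_interest=$299.88
After 11 (month_end (apply 1% monthly interest)): balance=$1211.87 total_interest=$311.87
After 12 (year_end (apply 10% annual interest)): balance=$1333.05 total_interest=$433.05

Answer: 1333.05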